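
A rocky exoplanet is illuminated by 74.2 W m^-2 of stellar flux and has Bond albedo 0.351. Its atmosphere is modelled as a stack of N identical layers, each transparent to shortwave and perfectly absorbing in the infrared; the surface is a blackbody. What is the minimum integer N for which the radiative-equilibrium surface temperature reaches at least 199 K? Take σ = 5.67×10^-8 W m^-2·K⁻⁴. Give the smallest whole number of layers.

7

Top-of-atmosphere balance: σT_e⁴ = S(1−α)/4 = 12.04 W m^-2 → T_e = 120.7 K.
Need (N+1)T_e⁴ ≥ T_s⁴, i.e. N+1 ≥ (199/120.7)⁴ = 7.386.
So N ≥ 6.386; the smallest integer is N = 7.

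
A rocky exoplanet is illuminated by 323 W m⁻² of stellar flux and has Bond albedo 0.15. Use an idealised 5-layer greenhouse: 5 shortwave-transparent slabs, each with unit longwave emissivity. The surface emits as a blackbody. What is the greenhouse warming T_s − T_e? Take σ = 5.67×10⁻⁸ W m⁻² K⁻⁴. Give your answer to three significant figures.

105 kelvin

OLR = S(1−α)/4 = 68.64 W m⁻²; the top layer radiates at T_e = 186.5 K.
T_s = (N+1)^(1/4)·T_e = 291.9 K.
Warming: T_s − T_e = 105.4 K.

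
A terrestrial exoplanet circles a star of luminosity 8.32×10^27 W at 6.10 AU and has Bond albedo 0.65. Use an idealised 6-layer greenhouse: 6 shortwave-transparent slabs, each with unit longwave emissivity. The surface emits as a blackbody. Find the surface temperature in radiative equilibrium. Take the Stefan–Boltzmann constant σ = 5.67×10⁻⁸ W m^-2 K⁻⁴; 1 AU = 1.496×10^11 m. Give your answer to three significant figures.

304 kelvin

d = 6.10 × 1.496×10^11 m = 9.126×10^11 m.
S = L/(4πd²) = 795.0 W m^-2.
Top-of-atmosphere balance: σT_e⁴ = S(1−α)/4 = 69.57 W m^-2 → T_e = 187.2 K.
With N = 6 opaque layers, T_s = (N+1)^(1/4)·T_e = 7^(1/4)·187.2 = 304.4 K.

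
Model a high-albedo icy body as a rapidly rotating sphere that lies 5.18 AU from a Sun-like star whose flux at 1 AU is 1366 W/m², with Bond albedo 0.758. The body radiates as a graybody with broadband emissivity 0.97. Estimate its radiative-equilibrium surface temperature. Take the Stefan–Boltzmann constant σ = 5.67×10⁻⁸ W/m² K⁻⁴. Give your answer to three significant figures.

By the inverse-square law, S = 1366/5.18² = 50.91 W/m².
Averaging over the sphere, the absorbed flux is S(1−α)/4 = 3.080 W/m².
Equating to εσT⁴ with ε = 0.97: T = (3.080/0.97σ)^(1/4) = 86.51 K.

86.5 kelvin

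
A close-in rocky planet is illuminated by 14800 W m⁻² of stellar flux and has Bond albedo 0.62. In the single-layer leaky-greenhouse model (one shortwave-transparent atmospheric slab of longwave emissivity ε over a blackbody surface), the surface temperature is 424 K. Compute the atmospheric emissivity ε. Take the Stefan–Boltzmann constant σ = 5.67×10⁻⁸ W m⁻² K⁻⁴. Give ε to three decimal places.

0.465

TOA balance gives T_e = 396.8 K.
T_s⁴ = T_e⁴·2/(2−ε) → ε = 2 − 2(T_e/T_s)⁴ = 2 − 2·(396.8/424)⁴ = 0.4655.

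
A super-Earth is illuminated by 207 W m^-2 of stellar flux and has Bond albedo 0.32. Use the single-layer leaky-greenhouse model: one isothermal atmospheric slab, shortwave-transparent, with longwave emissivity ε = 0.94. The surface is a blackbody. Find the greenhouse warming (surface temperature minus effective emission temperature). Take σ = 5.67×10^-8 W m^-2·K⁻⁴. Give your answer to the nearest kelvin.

The planet radiates to space at T_e = [S(1−α)/(4σ)]^(1/4) = 157.8 K.
For a single slab of emissivity ε, T_s⁴ = 2T_e⁴/(2−ε); thus T_s = 157.8·(1.887)^(1/4) = 185.0 K.
Greenhouse warming: T_s − T_e = 27.15 K.

27 K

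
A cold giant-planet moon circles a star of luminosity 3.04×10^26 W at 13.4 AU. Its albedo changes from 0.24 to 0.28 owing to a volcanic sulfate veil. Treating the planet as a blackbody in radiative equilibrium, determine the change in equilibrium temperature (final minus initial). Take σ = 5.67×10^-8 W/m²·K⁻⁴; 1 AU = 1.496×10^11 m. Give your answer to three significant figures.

-0.900 kelvin

Orbital distance: d = 13.4 AU = 2.005×10^12 m.
S = L/(4πd²) = 6.020 W/m².
Initial: T₁ = [S(1−0.24)/(4σ)]^(1/4) = 67.02 K.
With α = 0.28, T₂ = 66.12 K.
ΔT = T₂ − T₁ = -0.8998 K.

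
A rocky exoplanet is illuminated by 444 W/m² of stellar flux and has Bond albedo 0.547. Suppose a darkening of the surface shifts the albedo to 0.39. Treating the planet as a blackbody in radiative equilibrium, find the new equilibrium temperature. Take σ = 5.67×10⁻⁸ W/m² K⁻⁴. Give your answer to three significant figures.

186 K

With the new albedo, S(1−α₂)/4 = 67.71 W/m², so T₂ = 185.9 K.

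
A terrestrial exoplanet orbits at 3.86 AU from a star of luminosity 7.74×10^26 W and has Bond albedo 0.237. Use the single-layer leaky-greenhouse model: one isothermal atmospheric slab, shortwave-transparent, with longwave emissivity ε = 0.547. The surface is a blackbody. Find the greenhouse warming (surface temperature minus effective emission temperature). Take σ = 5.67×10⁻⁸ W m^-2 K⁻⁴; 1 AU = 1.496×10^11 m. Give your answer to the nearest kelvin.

13 K

d = 3.86 × 1.496×10^11 m = 5.775×10^11 m.
Spreading L over a sphere of radius d: S = 7.74×10^26/(4π·5.77×10^11²) = 184.7 W m^-2.
Effective emission temperature (TOA balance): σT_e⁴ = S(1−α)/4 = 35.23 W m^-2 → T_e = 157.9 K.
Surface balance with a leaky layer gives σT_s⁴ = σT_e⁴·2/(2−ε), so T_s = T_e·[2/(2−0.547)]^(1/4) = 171.0 K.
The atmosphere warms the surface by 13.13 K.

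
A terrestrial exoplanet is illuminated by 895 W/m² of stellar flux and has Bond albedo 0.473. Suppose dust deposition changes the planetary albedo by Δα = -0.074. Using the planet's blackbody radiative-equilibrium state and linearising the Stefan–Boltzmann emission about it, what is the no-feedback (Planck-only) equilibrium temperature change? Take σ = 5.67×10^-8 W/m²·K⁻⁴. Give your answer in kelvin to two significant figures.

Reference equilibrium: T_e = [S(1−α)/(4σ)]^(1/4) = 213.5 K.
TOA radiative forcing: ΔF = −S·Δα/4 = −895.0·(-0.074)/4 = 16.56 W/m².
Planck response: λ_P = 4σT_e³ = 4·5.67×10⁻⁸·(213.5)³ = 2.209 W/m²/K.
So ΔT₀ = 16.56/2.209 = 7.50 K.

7.5 K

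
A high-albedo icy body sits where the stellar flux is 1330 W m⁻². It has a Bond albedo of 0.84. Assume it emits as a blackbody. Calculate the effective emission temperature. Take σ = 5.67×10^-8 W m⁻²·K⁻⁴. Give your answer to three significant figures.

Averaging over the sphere, the absorbed flux is S(1−α)/4 = 53.20 W m⁻².
In equilibrium σT⁴ equals this, so T = 175.0 K.

175 K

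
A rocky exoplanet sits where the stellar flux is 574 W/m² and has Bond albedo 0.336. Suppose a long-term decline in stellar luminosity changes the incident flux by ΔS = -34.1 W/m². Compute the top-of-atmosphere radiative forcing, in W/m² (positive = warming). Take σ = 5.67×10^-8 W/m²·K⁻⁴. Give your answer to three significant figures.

-5.66 W/m²

TOA radiative forcing: ΔF = (1−α)ΔS/4 = 0.664·(-34.1)/4 = -5.661 W/m².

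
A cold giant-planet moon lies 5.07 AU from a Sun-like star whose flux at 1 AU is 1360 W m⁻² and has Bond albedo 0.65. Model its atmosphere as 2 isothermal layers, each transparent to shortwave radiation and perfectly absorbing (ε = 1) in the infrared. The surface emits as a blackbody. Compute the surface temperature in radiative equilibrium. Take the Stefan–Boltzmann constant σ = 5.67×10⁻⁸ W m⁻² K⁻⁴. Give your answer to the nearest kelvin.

By the inverse-square law, S = 1360/5.07² = 52.91 W m⁻².
OLR = S(1−α)/4 = 4.629 W m⁻²; the top layer radiates at T_e = 95.06 K.
Layer-by-layer balance gives σT_s⁴ = (N+1)σT_e⁴, so T_s = 3^¼·95.06 = 125.1 K.

125 K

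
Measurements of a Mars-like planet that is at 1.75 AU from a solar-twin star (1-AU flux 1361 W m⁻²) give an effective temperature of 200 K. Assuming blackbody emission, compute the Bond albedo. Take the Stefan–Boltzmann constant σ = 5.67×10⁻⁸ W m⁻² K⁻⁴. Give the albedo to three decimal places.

Irradiance scales as 1/d², so S = 1361 W m⁻² × (1/1.75)² = 444.4 W m⁻².
Rearranging the radiative balance, α = 1 − 4σT⁴/S.
σT⁴ = 90.72 W m⁻², so 4σT⁴ = 362.9 W m⁻².
Hence α = 1 − 362.9/444.4 = 0.1835.

0.183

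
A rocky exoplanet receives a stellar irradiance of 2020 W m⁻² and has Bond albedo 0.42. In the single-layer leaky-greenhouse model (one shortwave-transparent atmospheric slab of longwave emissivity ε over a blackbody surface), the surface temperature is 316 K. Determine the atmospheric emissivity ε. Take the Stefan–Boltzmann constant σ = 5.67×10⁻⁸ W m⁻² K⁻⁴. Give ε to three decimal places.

Effective temperature: T_e = [S(1−α)/(4σ)]^(1/4) = 268.1 K.
T_s⁴ = T_e⁴·2/(2−ε) → ε = 2 − 2(T_e/T_s)⁴ = 2 − 2·(268.1/316)⁴ = 0.9639.

0.964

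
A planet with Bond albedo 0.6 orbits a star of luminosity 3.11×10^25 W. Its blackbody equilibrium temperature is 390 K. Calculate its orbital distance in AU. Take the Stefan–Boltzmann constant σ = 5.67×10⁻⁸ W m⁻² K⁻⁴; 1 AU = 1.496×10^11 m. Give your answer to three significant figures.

The flux needed for this T is 4σT⁴/(1−0.6) = 13120 W m⁻².
From L = 4πd²S, d = √(3.11×10^25/(4π·13120)) = 1.374×10^10 m = 0.09182 AU.

0.0918 AU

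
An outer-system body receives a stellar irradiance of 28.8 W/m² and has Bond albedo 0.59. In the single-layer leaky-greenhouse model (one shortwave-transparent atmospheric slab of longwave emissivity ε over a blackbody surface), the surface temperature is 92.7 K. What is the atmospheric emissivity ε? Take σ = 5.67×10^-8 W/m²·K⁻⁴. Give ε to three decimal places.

First, T_e = [28.80·(1−0.59)/(4σ)]^(1/4) = 84.94 K.
Inverting T_s⁴ = 2T_e⁴/(2−ε): (T_e/T_s)⁴ = 0.7050, so ε = 2(1 − 0.7050) = 0.5899.

0.590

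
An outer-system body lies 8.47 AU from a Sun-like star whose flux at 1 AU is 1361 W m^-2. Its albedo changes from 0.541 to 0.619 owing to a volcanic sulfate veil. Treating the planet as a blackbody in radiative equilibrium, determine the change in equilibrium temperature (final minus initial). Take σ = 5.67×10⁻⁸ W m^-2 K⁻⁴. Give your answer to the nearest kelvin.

Flux at the orbit: S = 1361/(8.47)² = 18.97 W m^-2.
Initial: T₁ = [S(1−0.541)/(4σ)]^(1/4) = 78.72 K.
After:  T₂ = [18.97·0.381/(4σ)]^(1/4) = 75.14 K.
Change: 75.14 − 78.72 = -3.581 K.

-4 K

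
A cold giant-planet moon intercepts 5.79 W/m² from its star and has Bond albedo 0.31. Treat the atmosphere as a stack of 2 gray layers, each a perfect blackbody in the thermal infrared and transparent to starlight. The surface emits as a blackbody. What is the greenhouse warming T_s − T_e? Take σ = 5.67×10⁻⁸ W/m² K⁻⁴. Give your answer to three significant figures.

20.5 K

Top-of-atmosphere balance: σT_e⁴ = S(1−α)/4 = 0.9988 W/m² → T_e = 64.78 K.
Surface: T_s = (3)^¼·T_e = 85.26 K.
Warming: T_s − T_e = 20.48 K.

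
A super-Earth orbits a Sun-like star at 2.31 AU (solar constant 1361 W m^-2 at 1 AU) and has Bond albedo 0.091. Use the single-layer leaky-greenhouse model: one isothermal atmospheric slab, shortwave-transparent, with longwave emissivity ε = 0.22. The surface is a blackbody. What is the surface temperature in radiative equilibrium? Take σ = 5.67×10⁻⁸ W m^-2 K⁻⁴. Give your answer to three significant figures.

184 K

Irradiance scales as 1/d², so S = 1361 W m^-2 × (1/2.31)² = 255.1 W m^-2.
Effective emission temperature (TOA balance): σT_e⁴ = S(1−α)/4 = 57.96 W m^-2 → T_e = 178.8 K.
For a single slab of emissivity ε, T_s⁴ = 2T_e⁴/(2−ε); thus T_s = 178.8·(1.124)^(1/4) = 184.1 K.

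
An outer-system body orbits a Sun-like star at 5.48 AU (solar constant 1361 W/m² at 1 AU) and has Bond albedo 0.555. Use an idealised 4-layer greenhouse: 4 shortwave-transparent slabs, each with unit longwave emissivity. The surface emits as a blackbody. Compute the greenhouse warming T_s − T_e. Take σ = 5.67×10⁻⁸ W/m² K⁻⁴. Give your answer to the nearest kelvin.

Flux at the orbit: S = 1361/(5.48)² = 45.32 W/m².
The effective emission temperature is T_e = [S(1−α)/(4σ)]^¼ = 97.11 K.
T_s = (N+1)^(1/4)·T_e = 145.2 K.
So the greenhouse effect raises the surface by 145.2 − 97.11 = 48.10 K.

48 K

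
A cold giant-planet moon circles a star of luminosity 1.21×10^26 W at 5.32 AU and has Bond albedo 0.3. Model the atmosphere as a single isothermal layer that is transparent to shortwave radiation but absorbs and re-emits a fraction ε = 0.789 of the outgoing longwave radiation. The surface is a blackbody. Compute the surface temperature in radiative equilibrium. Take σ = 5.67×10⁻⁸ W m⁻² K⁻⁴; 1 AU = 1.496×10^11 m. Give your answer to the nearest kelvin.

d = 5.32 × 1.496×10^11 m = 7.959×10^11 m.
Spreading L over a sphere of radius d: S = 1.21×10^26/(4π·7.96×10^11²) = 15.20 W m⁻².
Effective emission temperature (TOA balance): σT_e⁴ = S(1−α)/4 = 2.660 W m⁻² → T_e = 82.76 K.
The surface balance (absorbed SW + ε·downward IR = σT_s⁴) with T_a⁴ = T_s⁴/2 reduces to T_s = T_e·[2/(2−ε)]^¼ = 93.82 K.

94 K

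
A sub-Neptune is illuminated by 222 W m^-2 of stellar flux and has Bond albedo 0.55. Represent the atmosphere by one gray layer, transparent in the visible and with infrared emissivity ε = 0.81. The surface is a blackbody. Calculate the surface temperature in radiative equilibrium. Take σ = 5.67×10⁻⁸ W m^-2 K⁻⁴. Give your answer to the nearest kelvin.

165 kelvin

Effective emission temperature (TOA balance): σT_e⁴ = S(1−α)/4 = 24.97 W m^-2 → T_e = 144.9 K.
For a single slab of emissivity ε, T_s⁴ = 2T_e⁴/(2−ε); thus T_s = 144.9·(1.681)^(1/4) = 164.9 K.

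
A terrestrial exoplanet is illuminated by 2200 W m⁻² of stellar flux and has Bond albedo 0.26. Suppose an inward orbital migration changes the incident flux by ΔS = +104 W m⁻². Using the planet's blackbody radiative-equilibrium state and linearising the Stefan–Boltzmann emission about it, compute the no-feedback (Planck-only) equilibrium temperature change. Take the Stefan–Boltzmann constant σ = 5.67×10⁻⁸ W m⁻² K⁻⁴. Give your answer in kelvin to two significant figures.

3.4 kelvin

Reference equilibrium: T_e = [S(1−α)/(4σ)]^(1/4) = 291.1 K.
ΔF = Δ[S(1−α)]/4 = (1−0.26)·+104/4 = 19.24 W m⁻².
The Planck feedback parameter is 4σT_e³ = 5.593 W m⁻²/K.
So ΔT₀ = 19.24/5.593 = 3.44 K.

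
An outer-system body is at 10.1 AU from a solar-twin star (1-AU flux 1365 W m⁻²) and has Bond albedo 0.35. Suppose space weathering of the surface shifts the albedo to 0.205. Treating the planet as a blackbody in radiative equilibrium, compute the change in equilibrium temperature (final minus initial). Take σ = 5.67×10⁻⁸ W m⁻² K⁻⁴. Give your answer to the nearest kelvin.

4 kelvin

By the inverse-square law, S = 1365/10.1² = 13.38 W m⁻².
With α = 0.35, T₁ = 78.69 K.
With α = 0.205, T₂ = 82.76 K.
ΔT = T₂ − T₁ = 4.063 K.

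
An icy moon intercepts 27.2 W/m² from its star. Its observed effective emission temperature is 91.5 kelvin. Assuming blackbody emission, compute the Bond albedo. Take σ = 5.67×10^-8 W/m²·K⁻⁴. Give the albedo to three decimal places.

0.416

Energy balance: S(1−α)/4 = σT⁴, so 1−α = 4σT⁴/S.
σT⁴ = 3.974 W/m², so 4σT⁴ = 15.90 W/m².
Hence α = 1 − 15.90/27.20 = 0.4155.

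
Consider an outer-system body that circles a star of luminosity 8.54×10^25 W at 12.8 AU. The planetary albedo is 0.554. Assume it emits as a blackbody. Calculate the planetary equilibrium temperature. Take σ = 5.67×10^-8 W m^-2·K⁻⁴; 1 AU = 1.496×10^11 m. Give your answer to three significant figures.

43.7 K

d = 12.8 × 1.496×10^11 m = 1.915×10^12 m.
S = L/(4πd²) = 1.853 W m^-2.
Absorbed flux (global mean): S(1−α)/4 = 1.853·0.446/4 = 0.2067 W m^-2.
Set σT⁴ = 0.2067 → T = (0.2067/σ)^(1/4) = 43.69 K.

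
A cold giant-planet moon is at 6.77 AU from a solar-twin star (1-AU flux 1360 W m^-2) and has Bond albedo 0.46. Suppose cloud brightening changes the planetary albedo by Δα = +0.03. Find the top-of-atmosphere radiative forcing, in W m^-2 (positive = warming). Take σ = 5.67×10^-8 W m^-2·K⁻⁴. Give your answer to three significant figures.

Irradiance scales as 1/d², so S = 1360 W m^-2 × (1/6.77)² = 29.67 W m^-2.
ΔF = −(S/4)Δα = −(29.67/4)×(+0.03) = -0.2225 W m^-2.

-0.223 W m^-2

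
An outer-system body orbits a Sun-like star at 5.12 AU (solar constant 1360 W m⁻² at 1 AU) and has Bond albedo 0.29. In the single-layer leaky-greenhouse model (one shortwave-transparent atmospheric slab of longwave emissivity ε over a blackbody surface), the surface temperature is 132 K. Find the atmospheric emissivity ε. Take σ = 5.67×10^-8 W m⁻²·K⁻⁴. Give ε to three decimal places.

Flux at the orbit: S = 1360/(5.12)² = 51.88 W m⁻².
First, T_e = [51.88·(1−0.29)/(4σ)]^(1/4) = 112.9 K.
Since (2−ε)/2 = (T_e/T_s)⁴ = 0.5350, ε = 0.9301.

0.930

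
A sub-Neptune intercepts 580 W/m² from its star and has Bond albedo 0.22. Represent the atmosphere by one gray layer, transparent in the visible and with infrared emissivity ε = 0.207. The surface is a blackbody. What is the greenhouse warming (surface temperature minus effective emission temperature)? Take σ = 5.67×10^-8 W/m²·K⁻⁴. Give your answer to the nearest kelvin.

6 K

Effective emission temperature (TOA balance): σT_e⁴ = S(1−α)/4 = 113.1 W/m² → T_e = 211.3 K.
The surface balance (absorbed SW + ε·downward IR = σT_s⁴) with T_a⁴ = T_s⁴/2 reduces to T_s = T_e·[2/(2−ε)]^¼ = 217.2 K.
Greenhouse warming: T_s − T_e = 5.852 K.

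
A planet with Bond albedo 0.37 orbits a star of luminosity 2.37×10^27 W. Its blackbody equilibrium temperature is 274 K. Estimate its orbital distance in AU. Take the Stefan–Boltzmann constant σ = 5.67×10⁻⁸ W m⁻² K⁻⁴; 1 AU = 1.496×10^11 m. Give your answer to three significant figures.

Required flux: S = 4σT⁴/(1−α) = 2029 W m⁻².
S = L/(4πd²) → d = √(L/4πS) = √(2.37×10^27/(4π·2029)) = 3.049×10^11 m = 2.038 AU.

2.04 AU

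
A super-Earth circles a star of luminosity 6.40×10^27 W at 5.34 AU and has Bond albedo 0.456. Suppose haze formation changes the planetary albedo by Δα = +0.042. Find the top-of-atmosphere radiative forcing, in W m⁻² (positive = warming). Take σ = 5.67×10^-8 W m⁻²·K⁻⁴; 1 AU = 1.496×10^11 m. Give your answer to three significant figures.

-8.38 W m⁻²

d = 5.34 × 1.496×10^11 m = 7.989×10^11 m.
Flux at the orbit: S = L/(4πd²) = 6.40×10^27/(4π·(7.99×10^11)²) = 798.0 W m⁻².
TOA radiative forcing: ΔF = −S·Δα/4 = −798.0·(+0.042)/4 = -8.379 W m⁻².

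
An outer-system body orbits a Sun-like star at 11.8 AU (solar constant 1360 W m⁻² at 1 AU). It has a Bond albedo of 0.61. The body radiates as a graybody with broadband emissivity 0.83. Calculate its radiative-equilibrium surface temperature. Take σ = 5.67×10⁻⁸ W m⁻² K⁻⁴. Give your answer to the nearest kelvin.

67 kelvin

By the inverse-square law, S = 1360/11.8² = 9.767 W m⁻².
Averaging over the sphere, the absorbed flux is S(1−α)/4 = 0.9523 W m⁻².
Radiative balance εσT⁴ = 0.9523 gives T = [0.9523/(0.83·σ)]^(1/4) = 67.07 K.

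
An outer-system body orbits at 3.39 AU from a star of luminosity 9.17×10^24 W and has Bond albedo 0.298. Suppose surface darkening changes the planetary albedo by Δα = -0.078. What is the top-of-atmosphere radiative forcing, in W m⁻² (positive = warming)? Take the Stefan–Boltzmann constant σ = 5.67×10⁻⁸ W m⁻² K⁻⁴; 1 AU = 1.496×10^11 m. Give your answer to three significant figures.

Orbital distance: d = 3.39 AU = 5.071×10^11 m.
Spreading L over a sphere of radius d: S = 9.17×10^24/(4π·5.07×10^11²) = 2.837 W m⁻².
ΔF = −(S/4)Δα = −(2.837/4)×(-0.078) = 0.05533 W m⁻².

0.0553 W m⁻²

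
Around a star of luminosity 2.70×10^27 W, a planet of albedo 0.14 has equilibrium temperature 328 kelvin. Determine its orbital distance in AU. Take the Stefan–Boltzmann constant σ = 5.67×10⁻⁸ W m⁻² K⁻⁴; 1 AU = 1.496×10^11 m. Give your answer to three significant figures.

Required flux: S = 4σT⁴/(1−α) = 3052 W m⁻².
Then d = [L/(4πS)]^(1/2) = 2.653×10^11 m, i.e. 1.773 AU.

1.77 AU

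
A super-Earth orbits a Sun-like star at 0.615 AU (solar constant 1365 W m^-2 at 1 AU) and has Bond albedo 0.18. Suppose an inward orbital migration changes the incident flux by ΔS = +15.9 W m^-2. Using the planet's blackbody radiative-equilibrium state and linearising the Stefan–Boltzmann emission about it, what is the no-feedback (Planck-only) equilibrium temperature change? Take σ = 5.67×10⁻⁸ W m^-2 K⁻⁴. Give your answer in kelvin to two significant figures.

0.37 K

Flux at the orbit: S = 1365/(0.615)² = 3609 W m^-2.
The baseline emission temperature is T_e = 338.0 K.
ΔF = Δ[S(1−α)]/4 = (1−0.18)·+15.9/4 = 3.260 W m^-2.
The Planck feedback parameter is 4σT_e³ = 8.756 W m^-2/K.
ΔT₀ = ΔF/λ_P = 3.260/8.756 = 0.372 K.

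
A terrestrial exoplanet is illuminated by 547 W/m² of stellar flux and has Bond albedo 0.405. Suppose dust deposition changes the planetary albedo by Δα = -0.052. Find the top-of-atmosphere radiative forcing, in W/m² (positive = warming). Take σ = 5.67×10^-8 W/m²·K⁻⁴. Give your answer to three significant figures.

7.11 W/m²

TOA radiative forcing: ΔF = −S·Δα/4 = −547.0·(-0.052)/4 = 7.111 W/m².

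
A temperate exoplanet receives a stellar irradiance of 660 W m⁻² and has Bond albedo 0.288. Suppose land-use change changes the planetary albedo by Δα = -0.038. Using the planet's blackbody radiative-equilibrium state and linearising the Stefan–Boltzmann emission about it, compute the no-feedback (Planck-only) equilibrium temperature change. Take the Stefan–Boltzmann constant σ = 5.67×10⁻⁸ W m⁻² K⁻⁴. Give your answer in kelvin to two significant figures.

The baseline emission temperature is T_e = 213.4 K.
The change in absorbed flux is Δ[S(1−α)/4] = −SΔα/4 = 6.270 W m⁻².
Linearising σT⁴ gives d(σT⁴)/dT = 4σT_e³ = 2.203 W m⁻² per K.
ΔT₀ = ΔF/λ_P = 6.270/2.203 = 2.85 K.

2.8 K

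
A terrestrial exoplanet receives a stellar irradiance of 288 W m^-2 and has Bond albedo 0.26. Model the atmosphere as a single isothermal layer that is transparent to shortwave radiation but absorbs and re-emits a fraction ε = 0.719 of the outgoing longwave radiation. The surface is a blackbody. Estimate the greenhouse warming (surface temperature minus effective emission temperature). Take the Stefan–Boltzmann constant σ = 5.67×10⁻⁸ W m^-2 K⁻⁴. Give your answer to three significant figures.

At the top of the atmosphere, σT_e⁴ = S(1−α)/4 = 53.28 W m^-2, giving T_e = 175.1 K.
For a single slab of emissivity ε, T_s⁴ = 2T_e⁴/(2−ε); thus T_s = 175.1·(1.561)^(1/4) = 195.7 K.
The atmosphere warms the surface by 20.63 K.

20.6 K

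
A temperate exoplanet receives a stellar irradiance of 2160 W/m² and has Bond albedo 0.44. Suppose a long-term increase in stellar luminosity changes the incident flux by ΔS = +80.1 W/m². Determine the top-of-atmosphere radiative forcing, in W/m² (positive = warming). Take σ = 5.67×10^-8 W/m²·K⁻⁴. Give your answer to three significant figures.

11.2 W/m²

TOA radiative forcing: ΔF = (1−α)ΔS/4 = 0.56·(+80.1)/4 = 11.21 W/m².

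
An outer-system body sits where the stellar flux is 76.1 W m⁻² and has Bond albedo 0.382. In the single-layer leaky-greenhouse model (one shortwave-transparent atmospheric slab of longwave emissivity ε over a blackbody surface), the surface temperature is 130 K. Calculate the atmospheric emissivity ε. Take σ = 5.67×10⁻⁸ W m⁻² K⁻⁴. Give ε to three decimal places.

0.548

TOA balance gives T_e = 120.0 K.
Since (2−ε)/2 = (T_e/T_s)⁴ = 0.7260, ε = 0.5479.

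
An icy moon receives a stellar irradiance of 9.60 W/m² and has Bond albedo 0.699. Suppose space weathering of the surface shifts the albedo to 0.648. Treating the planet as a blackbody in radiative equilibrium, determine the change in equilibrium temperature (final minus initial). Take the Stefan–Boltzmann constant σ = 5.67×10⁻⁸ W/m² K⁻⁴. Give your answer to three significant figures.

Initial: T₁ = [S(1−0.699)/(4σ)]^(1/4) = 59.74 K.
After:  T₂ = [9.600·0.352/(4σ)]^(1/4) = 62.13 K.
Change: 62.13 − 59.74 = 2.384 K.

2.38 K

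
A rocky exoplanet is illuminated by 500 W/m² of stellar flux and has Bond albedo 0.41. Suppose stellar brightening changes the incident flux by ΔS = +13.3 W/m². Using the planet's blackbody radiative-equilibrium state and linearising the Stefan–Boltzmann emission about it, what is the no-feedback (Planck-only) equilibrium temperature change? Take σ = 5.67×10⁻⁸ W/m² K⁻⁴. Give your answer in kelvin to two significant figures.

1.3 K

The baseline emission temperature is T_e = 189.9 K.
TOA radiative forcing: ΔF = (1−α)ΔS/4 = 0.59·(+13.3)/4 = 1.962 W/m².
Planck response: λ_P = 4σT_e³ = 4·5.67×10⁻⁸·(189.9)³ = 1.553 W/m²/K.
So ΔT₀ = 1.962/1.553 = 1.26 K.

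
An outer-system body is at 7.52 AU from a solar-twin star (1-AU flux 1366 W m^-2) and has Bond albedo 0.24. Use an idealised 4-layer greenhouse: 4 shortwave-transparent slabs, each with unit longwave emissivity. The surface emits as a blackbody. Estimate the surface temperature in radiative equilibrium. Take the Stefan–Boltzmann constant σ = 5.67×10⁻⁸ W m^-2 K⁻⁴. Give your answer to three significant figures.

142 K

Flux at the orbit: S = 1366/(7.52)² = 24.16 W m^-2.
Top-of-atmosphere balance: σT_e⁴ = S(1−α)/4 = 4.590 W m^-2 → T_e = 94.85 K.
With N = 4 opaque layers, T_s = (N+1)^(1/4)·T_e = 5^(1/4)·94.85 = 141.8 K.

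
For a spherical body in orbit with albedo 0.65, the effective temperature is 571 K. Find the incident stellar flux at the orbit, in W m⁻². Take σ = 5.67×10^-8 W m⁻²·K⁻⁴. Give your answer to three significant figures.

68900 W m⁻²

From S(1−α)/4 = σT⁴: S = 4σT⁴/(1−α).
The emitted flux is σT⁴ = 6027 W m⁻².
S = 4·6027/0.35 = 68880 W m⁻².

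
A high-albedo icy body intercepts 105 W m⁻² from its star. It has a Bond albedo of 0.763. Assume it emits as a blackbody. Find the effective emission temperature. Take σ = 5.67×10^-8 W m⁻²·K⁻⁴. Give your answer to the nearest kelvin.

102 K

Averaging over the sphere, the absorbed flux is S(1−α)/4 = 6.221 W m⁻².
In equilibrium σT⁴ equals this, so T = 102.3 K.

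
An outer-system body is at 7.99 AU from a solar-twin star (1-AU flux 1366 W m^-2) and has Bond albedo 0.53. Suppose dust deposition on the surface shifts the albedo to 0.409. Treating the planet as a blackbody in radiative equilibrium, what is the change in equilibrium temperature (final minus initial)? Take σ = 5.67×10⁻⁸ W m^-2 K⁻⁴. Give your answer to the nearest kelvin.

5 kelvin

Flux at the orbit: S = 1366/(7.99)² = 21.40 W m^-2.
Before: T₁ = [21.40·0.47/(4σ)]^(1/4) = 81.60 K.
Final:   T₂ = [S(1−0.409)/(4σ)]^(1/4) = 86.41 K.
Change: 86.41 − 81.60 = 4.810 K.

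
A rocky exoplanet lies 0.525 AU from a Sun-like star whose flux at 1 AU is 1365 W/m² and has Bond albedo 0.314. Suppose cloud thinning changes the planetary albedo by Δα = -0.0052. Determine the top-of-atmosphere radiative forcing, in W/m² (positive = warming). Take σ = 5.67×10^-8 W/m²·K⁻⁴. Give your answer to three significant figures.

By the inverse-square law, S = 1365/0.525² = 4952 W/m².
TOA radiative forcing: ΔF = −S·Δα/4 = −4952·(-0.0052)/4 = 6.438 W/m².

6.44 W/m²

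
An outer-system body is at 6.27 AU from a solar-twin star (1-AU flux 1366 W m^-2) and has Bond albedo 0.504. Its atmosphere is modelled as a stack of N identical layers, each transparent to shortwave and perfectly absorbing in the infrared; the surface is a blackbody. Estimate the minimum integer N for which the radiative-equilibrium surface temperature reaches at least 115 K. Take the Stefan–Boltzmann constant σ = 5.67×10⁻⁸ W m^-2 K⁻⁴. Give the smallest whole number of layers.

Irradiance scales as 1/d², so S = 1366 W m^-2 × (1/6.27)² = 34.75 W m^-2.
The effective emission temperature is T_e = [S(1−α)/(4σ)]^¼ = 93.37 K.
Need (N+1)T_e⁴ ≥ T_s⁴, i.e. N+1 ≥ (115/93.37)⁴ = 2.302.
So N ≥ 1.302; the smallest integer is N = 2.

2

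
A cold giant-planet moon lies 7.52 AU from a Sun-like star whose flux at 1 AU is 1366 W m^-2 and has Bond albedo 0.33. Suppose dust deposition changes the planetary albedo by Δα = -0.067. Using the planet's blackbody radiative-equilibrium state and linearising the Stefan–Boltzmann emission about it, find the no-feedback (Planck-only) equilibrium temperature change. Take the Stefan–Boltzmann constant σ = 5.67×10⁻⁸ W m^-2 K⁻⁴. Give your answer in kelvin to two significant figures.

Flux at the orbit: S = 1366/(7.52)² = 24.16 W m^-2.
Unperturbed T_e = [24.16·(1−0.33)/(4σ)]^¼ = 91.91 K.
TOA radiative forcing: ΔF = −S·Δα/4 = −24.16·(-0.067)/4 = 0.4046 W m^-2.
The Planck feedback parameter is 4σT_e³ = 0.1761 W m^-2/K.
So ΔT₀ = 0.4046/0.1761 = 2.30 K.

2.3 K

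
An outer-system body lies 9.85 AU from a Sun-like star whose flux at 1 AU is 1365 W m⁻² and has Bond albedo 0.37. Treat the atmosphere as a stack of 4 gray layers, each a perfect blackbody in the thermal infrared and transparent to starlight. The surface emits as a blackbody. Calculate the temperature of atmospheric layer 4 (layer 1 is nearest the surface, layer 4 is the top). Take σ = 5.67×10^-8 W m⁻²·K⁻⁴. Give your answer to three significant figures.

Irradiance scales as 1/d², so S = 1365 W m⁻² × (1/9.85)² = 14.07 W m⁻².
The effective emission temperature is T_e = [S(1−α)/(4σ)]^¼ = 79.07 K.
Each opaque layer satisfies 2T_j⁴ = T_{j−1}⁴ + T_{j+1}⁴, giving T_k⁴ = (N+1−k)T_e⁴.
T_4 = (1)^(1/4)·79.07 = 79.07 K.

79.1 K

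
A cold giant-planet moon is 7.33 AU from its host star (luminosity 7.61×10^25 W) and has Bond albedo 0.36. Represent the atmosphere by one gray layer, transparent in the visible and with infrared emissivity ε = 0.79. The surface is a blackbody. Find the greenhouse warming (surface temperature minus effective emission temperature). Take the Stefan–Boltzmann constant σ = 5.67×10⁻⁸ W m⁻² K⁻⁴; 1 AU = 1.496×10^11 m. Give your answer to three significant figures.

d = 7.33 × 1.496×10^11 m = 1.097×10^12 m.
S = L/(4πd²) = 5.036 W m⁻².
At the top of the atmosphere, σT_e⁴ = S(1−α)/4 = 0.8058 W m⁻², giving T_e = 61.40 K.
For a single slab of emissivity ε, T_s⁴ = 2T_e⁴/(2−ε); thus T_s = 61.40·(1.653)^(1/4) = 69.62 K.
The atmosphere warms the surface by 8.219 K.

8.22 K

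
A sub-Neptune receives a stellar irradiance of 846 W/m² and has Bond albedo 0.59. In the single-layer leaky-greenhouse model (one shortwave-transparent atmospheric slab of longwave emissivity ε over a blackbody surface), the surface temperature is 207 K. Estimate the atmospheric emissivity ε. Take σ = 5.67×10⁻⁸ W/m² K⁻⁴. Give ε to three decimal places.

0.334

First, T_e = [846.0·(1−0.59)/(4σ)]^(1/4) = 197.8 K.
Since (2−ε)/2 = (T_e/T_s)⁴ = 0.8330, ε = 0.3341.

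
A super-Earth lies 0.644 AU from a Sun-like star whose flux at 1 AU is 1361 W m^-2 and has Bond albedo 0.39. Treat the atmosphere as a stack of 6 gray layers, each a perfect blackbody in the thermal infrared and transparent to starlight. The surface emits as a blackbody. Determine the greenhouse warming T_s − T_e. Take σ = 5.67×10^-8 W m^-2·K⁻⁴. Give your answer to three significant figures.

192 K

Flux at the orbit: S = 1361/(0.644)² = 3282 W m^-2.
OLR = S(1−α)/4 = 500.4 W m^-2; the top layer radiates at T_e = 306.5 K.
Surface: T_s = (7)^¼·T_e = 498.6 K.
So the greenhouse effect raises the surface by 498.6 − 306.5 = 192.1 K.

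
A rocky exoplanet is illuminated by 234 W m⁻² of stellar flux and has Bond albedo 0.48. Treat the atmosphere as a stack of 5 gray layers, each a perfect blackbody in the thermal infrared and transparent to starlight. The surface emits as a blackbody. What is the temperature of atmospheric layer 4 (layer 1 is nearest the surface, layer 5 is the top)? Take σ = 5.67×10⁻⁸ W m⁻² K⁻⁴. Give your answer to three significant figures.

OLR = S(1−α)/4 = 30.42 W m⁻²; the top layer radiates at T_e = 152.2 K.
The net upward flux σT_e⁴ is constant between every pair of levels, so T_k⁴ = (N+1−k)T_e⁴.
T_4 = (2)^(1/4)·152.2 = 181.0 K.

181 K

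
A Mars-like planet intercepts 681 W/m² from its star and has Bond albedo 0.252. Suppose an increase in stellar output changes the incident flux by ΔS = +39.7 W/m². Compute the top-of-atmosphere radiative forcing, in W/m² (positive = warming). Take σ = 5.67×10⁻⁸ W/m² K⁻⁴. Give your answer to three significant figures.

7.42 W/m²

ΔF = Δ[S(1−α)]/4 = (1−0.252)·+39.7/4 = 7.424 W/m².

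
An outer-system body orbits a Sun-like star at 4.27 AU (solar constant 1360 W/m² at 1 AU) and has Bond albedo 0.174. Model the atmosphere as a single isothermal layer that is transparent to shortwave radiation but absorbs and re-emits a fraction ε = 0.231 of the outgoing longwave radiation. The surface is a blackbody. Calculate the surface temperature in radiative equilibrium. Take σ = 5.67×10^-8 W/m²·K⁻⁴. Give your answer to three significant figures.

Irradiance scales as 1/d², so S = 1360 W/m² × (1/4.27)² = 74.59 W/m².
At the top of the atmosphere, σT_e⁴ = S(1−α)/4 = 15.40 W/m², giving T_e = 128.4 K.
Surface balance with a leaky layer gives σT_s⁴ = σT_e⁴·2/(2−ε), so T_s = T_e·[2/(2−0.231)]^(1/4) = 132.4 K.

132 K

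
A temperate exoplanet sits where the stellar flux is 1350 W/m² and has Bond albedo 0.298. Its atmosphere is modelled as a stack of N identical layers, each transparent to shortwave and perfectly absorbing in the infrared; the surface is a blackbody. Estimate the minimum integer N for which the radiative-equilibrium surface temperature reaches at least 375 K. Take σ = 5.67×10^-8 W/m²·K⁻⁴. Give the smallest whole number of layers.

4

Top-of-atmosphere balance: σT_e⁴ = S(1−α)/4 = 236.9 W/m² → T_e = 254.2 K.
Since T_s⁴ = (N+1)T_e⁴, we need N ≥ (T_s/T_e)⁴ − 1 = 3.733.
The minimum whole number is N = 4.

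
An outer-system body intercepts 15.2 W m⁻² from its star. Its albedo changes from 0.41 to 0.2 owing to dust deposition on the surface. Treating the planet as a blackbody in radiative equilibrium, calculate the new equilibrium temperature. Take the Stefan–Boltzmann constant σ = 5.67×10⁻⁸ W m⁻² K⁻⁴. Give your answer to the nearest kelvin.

New equilibrium: T₂ = [(1−0.2)·15.20/(4σ)]^(1/4) = 85.57 K.

86 K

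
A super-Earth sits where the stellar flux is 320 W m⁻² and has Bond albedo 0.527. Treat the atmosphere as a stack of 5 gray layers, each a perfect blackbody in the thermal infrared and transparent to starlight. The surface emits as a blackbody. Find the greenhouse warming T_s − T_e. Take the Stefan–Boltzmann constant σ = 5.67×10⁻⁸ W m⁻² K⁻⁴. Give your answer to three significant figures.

90.8 K

Top-of-atmosphere balance: σT_e⁴ = S(1−α)/4 = 37.84 W m⁻² → T_e = 160.7 K.
Surface: T_s = (6)^¼·T_e = 251.6 K.
Warming: T_s − T_e = 90.83 K.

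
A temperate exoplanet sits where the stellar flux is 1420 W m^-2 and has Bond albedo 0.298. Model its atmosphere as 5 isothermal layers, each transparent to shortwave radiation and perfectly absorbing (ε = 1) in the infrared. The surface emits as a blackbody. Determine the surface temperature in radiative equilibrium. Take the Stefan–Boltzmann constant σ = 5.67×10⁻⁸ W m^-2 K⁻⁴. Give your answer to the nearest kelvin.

403 kelvin

The effective emission temperature is T_e = [S(1−α)/(4σ)]^¼ = 257.5 K.
Layer-by-layer balance gives σT_s⁴ = (N+1)σT_e⁴, so T_s = 6^¼·257.5 = 403.0 K.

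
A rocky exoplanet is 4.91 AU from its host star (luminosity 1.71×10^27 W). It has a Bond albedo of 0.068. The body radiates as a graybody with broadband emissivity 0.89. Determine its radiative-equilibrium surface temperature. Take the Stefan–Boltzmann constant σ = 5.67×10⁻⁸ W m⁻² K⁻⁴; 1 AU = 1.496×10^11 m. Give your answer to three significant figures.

185 kelvin

Orbital distance: d = 4.91 AU = 7.345×10^11 m.
Spreading L over a sphere of radius d: S = 1.71×10^27/(4π·7.35×10^11²) = 252.2 W m⁻².
Averaging over the sphere, the absorbed flux is S(1−α)/4 = 58.76 W m⁻².
Equating to εσT⁴ with ε = 0.89: T = (58.76/0.89σ)^(1/4) = 184.7 K.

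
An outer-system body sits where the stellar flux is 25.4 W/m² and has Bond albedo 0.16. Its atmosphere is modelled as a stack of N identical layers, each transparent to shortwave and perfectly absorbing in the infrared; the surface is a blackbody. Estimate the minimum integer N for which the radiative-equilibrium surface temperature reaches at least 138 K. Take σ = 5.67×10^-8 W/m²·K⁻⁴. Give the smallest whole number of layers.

Top-of-atmosphere balance: σT_e⁴ = S(1−α)/4 = 5.334 W/m² → T_e = 98.48 K.
Need (N+1)T_e⁴ ≥ T_s⁴, i.e. N+1 ≥ (138/98.48)⁴ = 3.855.
The minimum whole number is N = 3.

3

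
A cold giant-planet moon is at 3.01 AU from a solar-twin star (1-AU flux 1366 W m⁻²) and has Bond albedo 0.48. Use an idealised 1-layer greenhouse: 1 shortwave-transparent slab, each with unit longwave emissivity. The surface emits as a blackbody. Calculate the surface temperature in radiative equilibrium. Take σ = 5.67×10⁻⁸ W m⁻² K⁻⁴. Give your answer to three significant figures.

Flux at the orbit: S = 1366/(3.01)² = 150.8 W m⁻².
The effective emission temperature is T_e = [S(1−α)/(4σ)]^¼ = 136.4 K.
Layer-by-layer balance gives σT_s⁴ = (N+1)σT_e⁴, so T_s = 2^¼·136.4 = 162.2 K.

162 kelvin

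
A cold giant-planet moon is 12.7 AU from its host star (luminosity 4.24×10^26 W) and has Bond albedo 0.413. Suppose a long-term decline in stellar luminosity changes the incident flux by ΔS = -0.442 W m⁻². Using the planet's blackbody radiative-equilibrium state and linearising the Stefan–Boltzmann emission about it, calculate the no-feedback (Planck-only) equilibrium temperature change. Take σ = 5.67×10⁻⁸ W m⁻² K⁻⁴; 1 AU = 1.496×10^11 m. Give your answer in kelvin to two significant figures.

d = 12.7 × 1.496×10^11 m = 1.900×10^12 m.
Flux at the orbit: S = L/(4πd²) = 4.24×10^26/(4π·(1.90×10^12)²) = 9.347 W m⁻².
Unperturbed T_e = [9.347·(1−0.413)/(4σ)]^¼ = 70.13 K.
ΔF = Δ[S(1−α)]/4 = (1−0.413)·-0.442/4 = -0.06486 W m⁻².
The Planck feedback parameter is 4σT_e³ = 0.07824 W m⁻²/K.
So ΔT₀ = -0.06486/0.07824 = -0.829 K.

-0.83 kelvin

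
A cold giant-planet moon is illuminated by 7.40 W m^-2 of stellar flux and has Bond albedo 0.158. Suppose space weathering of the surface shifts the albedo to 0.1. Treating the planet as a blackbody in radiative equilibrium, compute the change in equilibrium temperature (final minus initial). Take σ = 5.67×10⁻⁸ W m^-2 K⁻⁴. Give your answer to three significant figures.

1.22 kelvin

With α = 0.158, T₁ = 72.40 K.
With α = 0.1, T₂ = 73.61 K.
Change: 73.61 − 72.40 = 1.216 K.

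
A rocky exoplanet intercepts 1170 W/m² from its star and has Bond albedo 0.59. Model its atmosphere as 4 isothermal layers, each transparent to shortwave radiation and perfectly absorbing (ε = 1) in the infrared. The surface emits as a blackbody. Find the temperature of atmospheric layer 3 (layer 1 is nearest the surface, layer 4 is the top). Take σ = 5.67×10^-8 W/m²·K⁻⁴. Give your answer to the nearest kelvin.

Top-of-atmosphere balance: σT_e⁴ = S(1−α)/4 = 119.9 W/m² → T_e = 214.5 K.
In the N-layer model, layer k (counted from the surface) has T_k = (N+1−k)^(1/4)·T_e.
With k = 3: T_3 = (4+1−3)^¼·214.5 K = 255.0 K.

255 K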